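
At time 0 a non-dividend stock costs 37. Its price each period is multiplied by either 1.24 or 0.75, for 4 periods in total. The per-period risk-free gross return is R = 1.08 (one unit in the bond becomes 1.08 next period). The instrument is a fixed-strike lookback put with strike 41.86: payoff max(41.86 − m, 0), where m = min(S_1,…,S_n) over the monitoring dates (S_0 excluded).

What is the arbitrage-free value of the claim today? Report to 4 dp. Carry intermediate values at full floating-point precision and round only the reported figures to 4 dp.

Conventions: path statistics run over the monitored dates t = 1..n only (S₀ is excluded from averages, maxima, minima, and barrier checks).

Under the martingale measure an up-move has probability p* = 0.6735; value the claim as the probability-weighted average of per-path payoffs, discounted 4 periods at R = 1.08.
Enumerate all 2^4 = 16 price paths (U = up ×1.24, D = down ×0.75); each path with k up-moves has probability p*^k·(1−p*)^(4−k).
DDDD: m=11.7070, payoff=30.1530, prob=0.011368
UDDD: m=19.3556, payoff=22.5044, prob=0.023447
DUDD: m=19.3556, payoff=22.5044, prob=0.023447
UUDD: m=32.0013, payoff=9.8587, prob=0.048360
DDUD: m=19.3556, payoff=22.5044, prob=0.023447
UDUD: m=32.0013, payoff=9.8587, prob=0.048360
DUUD: m=27.7500, payoff=14.1100, prob=0.048360
UUUD: m=45.8800, payoff=0.0000, prob=0.099742
DDDU: m=15.6094, payoff=26.2506, prob=0.023447
UDDU: m=25.8075, payoff=16.0525, prob=0.048360
DUDU: m=25.8075, payoff=16.0525, prob=0.048360
UUDU: m=42.6684, payoff=0.0000, prob=0.099742
DDUU: m=20.8125, payoff=21.0475, prob=0.048360
UDUU: m=34.4100, payoff=7.4500, prob=0.099742
DUUU: m=27.7500, payoff=14.1100, prob=0.099742
UUUU: m=45.8800, payoff=0.0000, prob=0.205718
Price = Σ prob·payoff / R^4 = 8.898034 / 1.360489 = 6.5403

price = 6.5403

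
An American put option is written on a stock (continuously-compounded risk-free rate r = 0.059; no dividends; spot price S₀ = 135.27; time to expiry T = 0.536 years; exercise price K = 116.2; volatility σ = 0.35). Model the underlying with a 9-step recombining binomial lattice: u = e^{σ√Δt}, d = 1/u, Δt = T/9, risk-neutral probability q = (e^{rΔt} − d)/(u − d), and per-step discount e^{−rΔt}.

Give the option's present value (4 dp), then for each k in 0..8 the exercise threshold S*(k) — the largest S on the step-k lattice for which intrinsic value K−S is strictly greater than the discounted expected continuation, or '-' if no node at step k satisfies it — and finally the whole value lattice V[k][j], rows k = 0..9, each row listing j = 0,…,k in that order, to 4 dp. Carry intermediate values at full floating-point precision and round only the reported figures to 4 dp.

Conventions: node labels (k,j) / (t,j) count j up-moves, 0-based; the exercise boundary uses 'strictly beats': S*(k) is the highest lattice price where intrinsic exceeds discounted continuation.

price = 4.6755
boundary = - - - - - 88.2526 81.0275 88.2526 96.1219
tree:
4.6755
7.0964 2.2802
10.5009 3.7317 0.8403
15.0859 5.9760 1.5068 0.1777
20.9410 9.3192 2.6647 0.3560 0.0000
27.9474 14.0610 4.6287 0.7135 0.0000 0.0000
35.1725 20.3514 7.8505 1.4298 0.0000 0.0000 0.0000
41.8061 27.9474 12.8757 2.8653 0.0000 0.0000 0.0000 0.0000
47.8965 35.1725 20.0781 5.7421 0.0000 0.0000 0.0000 0.0000 0.0000
53.4884 41.8061 27.9474 11.5072 0.0000 0.0000 0.0000 0.0000 0.0000 0.0000

params: Δt=0.05956 u=1.08917 d=0.91813 q=0.49924 e^(-rΔt)=0.99649
t_9 payoffs: 53.4884 41.8061 27.9474 11.5072 0.0000 0.0000 0.0000 0.0000 0.0000 0.0000
t_8: node(8,0) S=68.3035 payoff=47.8965 vs cont=47.4889 → 47.8965 [stop]  node(8,1) S=81.0275 payoff=35.1725 vs cont=34.7649 → 35.1725 [stop]  node(8,2) S=96.1219 payoff=20.0781 vs cont=19.6706 → 20.0781 [stop]  node(8,3) S=114.0281 payoff=2.1719 vs cont=5.7421 → 5.7421 [wait]  node(8,4) S=135.2700 payoff=0.0000 vs cont=0.0000 → 0.0000 [wait]  node(8,5) S=160.4690 payoff=0.0000 vs cont=0.0000 → 0.0000 [wait]  node(8,6) S=190.3623 payoff=0.0000 vs cont=0.0000 → 0.0000 [wait]  node(8,7) S=225.8242 payoff=0.0000 vs cont=0.0000 → 0.0000 [wait]  node(8,8) S=267.8923 payoff=0.0000 vs cont=0.0000 → 0.0000 [wait]  ⇒ S*(8)=96.1219
t_7: node(7,0) S=74.3939 payoff=41.8061 vs cont=41.3985 → 41.8061 [stop]  node(7,1) S=88.2526 payoff=27.9474 vs cont=27.5399 → 27.9474 [stop]  node(7,2) S=104.6928 payoff=11.5072 vs cont=12.8757 → 12.8757 [wait]  node(7,3) S=124.1957 payoff=0.0000 vs cont=2.8653 → 2.8653 [wait]  node(7,4) S=147.3317 payoff=0.0000 vs cont=0.0000 → 0.0000 [wait]  node(7,5) S=174.7777 payoff=0.0000 vs cont=0.0000 → 0.0000 [wait]  node(7,6) S=207.3365 payoff=0.0000 vs cont=0.0000 → 0.0000 [wait]  node(7,7) S=245.9605 payoff=0.0000 vs cont=0.0000 → 0.0000 [wait]  ⇒ S*(7)=88.2526
t_6: node(6,0) S=81.0275 payoff=35.1725 vs cont=34.7649 → 35.1725 [stop]  node(6,1) S=96.1219 payoff=20.0781 vs cont=20.3514 → 20.3514 [wait]  node(6,2) S=114.0281 payoff=2.1719 vs cont=7.8505 → 7.8505 [wait]  node(6,3) S=135.2700 payoff=0.0000 vs cont=1.4298 → 1.4298 [wait]  node(6,4) S=160.4690 payoff=0.0000 vs cont=0.0000 → 0.0000 [wait]  node(6,5) S=190.3623 payoff=0.0000 vs cont=0.0000 → 0.0000 [wait]  node(6,6) S=225.8242 payoff=0.0000 vs cont=0.0000 → 0.0000 [wait]  ⇒ S*(6)=81.0275
t_5: node(5,0) S=88.2526 payoff=27.9474 vs cont=27.6758 → 27.9474 [stop]  node(5,1) S=104.6928 payoff=11.5072 vs cont=14.0610 → 14.0610 [wait]  node(5,2) S=124.1957 payoff=0.0000 vs cont=4.6287 → 4.6287 [wait]  node(5,3) S=147.3317 payoff=0.0000 vs cont=0.7135 → 0.7135 [wait]  node(5,4) S=174.7777 payoff=0.0000 vs cont=0.0000 → 0.0000 [wait]  node(5,5) S=207.3365 payoff=0.0000 vs cont=0.0000 → 0.0000 [wait]  ⇒ S*(5)=88.2526
t_4: node(4,0) S=96.1219 payoff=20.0781 vs cont=20.9410 → 20.9410 [wait]  node(4,1) S=114.0281 payoff=2.1719 vs cont=9.3192 → 9.3192 [wait]  node(4,2) S=135.2700 payoff=0.0000 vs cont=2.6647 → 2.6647 [wait]  node(4,3) S=160.4690 payoff=0.0000 vs cont=0.3560 → 0.3560 [wait]  node(4,4) S=190.3623 payoff=0.0000 vs cont=0.0000 → 0.0000 [wait]  ⇒ S*(4)=-
t_3: node(3,0) S=104.6928 payoff=11.5072 vs cont=15.0859 → 15.0859 [wait]  node(3,1) S=124.1957 payoff=0.0000 vs cont=5.9760 → 5.9760 [wait]  node(3,2) S=147.3317 payoff=0.0000 vs cont=1.5068 → 1.5068 [wait]  node(3,3) S=174.7777 payoff=0.0000 vs cont=0.1777 → 0.1777 [wait]  ⇒ S*(3)=-
t_2: node(2,0) S=114.0281 payoff=2.1719 vs cont=10.5009 → 10.5009 [wait]  node(2,1) S=135.2700 payoff=0.0000 vs cont=3.7317 → 3.7317 [wait]  node(2,2) S=160.4690 payoff=0.0000 vs cont=0.8403 → 0.8403 [wait]  ⇒ S*(2)=-
t_1: node(1,0) S=124.1957 payoff=0.0000 vs cont=7.0964 → 7.0964 [wait]  node(1,1) S=147.3317 payoff=0.0000 vs cont=2.2802 → 2.2802 [wait]  ⇒ S*(1)=-
t_0: node(0,0) S=135.2700 payoff=0.0000 vs cont=4.6755 → 4.6755 [wait]  ⇒ S*(0)=-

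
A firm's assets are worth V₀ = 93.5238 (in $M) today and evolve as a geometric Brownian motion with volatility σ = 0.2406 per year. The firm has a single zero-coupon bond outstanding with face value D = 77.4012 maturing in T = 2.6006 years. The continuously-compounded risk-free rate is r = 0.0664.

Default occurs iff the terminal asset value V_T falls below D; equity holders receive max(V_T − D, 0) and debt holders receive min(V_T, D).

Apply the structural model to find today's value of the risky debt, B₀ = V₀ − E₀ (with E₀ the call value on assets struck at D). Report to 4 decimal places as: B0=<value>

B0=62.2960

With assets at 93.5238 and a single debt payment of 77.4012 at 2.6006 years:
d₁ = [ln(V₀/D) + (r + σ²/2)T] / (σ√T)
   = [ln(93.5238/77.4012) + (0.0664 + 0.5·0.2406²)·2.6006] / (0.2406·√2.6006)
   = [0.189214 + 0.247952] / 0.388001 = 1.126714
d₂ = d₁ − σ√T = 1.126714 − 0.388001 = 0.738713
N(d₁) = 0.870068,  N(d₂) = 0.769959,  e^(−rT) = 0.841407
E₀ = V₀·N(d₁) − D·e^(−rT)·N(d₂)
   = 93.5238·0.870068 − 77.4012·0.841407·0.769959 = 31.227783
B₀ = V₀ − E₀ = 93.5238 − 31.227783 = 62.296017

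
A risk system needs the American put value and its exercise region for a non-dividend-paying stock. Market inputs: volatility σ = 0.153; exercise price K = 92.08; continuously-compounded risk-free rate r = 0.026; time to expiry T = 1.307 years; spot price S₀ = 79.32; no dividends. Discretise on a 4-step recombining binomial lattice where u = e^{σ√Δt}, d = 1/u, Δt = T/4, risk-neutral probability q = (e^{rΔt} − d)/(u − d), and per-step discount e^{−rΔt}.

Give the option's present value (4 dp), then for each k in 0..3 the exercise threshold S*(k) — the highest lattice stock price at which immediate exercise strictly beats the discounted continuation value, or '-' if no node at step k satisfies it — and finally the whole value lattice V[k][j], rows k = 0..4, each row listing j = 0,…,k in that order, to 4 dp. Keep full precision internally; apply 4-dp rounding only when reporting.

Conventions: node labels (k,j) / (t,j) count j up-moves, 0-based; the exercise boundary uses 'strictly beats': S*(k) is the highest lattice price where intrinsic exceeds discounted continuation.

price = 12.9960
boundary = - 72.6775 79.3200 72.6775
tree:
12.9960
19.4025 7.4532
25.4887 12.7600 2.8083
31.0652 19.4025 5.9862 0.0000
36.1747 25.4887 12.7600 0.0000 0.0000

params: Δt=0.32675 u=1.09140 d=0.91626 q=0.52686 e^(-rΔt)=0.99154
t_4 payoffs: 36.1747 25.4887 12.7600 0.0000 0.0000
t_3: node(3,0) S=61.0148 payoff=31.0652 vs cont=30.2862 → 31.0652 [stop]  node(3,1) S=72.6775 payoff=19.4025 vs cont=18.6235 → 19.4025 [stop]  node(3,2) S=86.5696 payoff=5.5104 vs cont=5.9862 → 5.9862 [wait]  node(3,3) S=103.1170 payoff=0.0000 vs cont=0.0000 → 0.0000 [wait]  ⇒ S*(3)=72.6775
t_2: node(2,0) S=66.5913 payoff=25.4887 vs cont=24.7097 → 25.4887 [stop]  node(2,1) S=79.3200 payoff=12.7600 vs cont=12.2296 → 12.7600 [stop]  node(2,2) S=94.4817 payoff=0.0000 vs cont=2.8083 → 2.8083 [wait]  ⇒ S*(2)=79.3200
t_1: node(1,0) S=72.6775 payoff=19.4025 vs cont=18.6235 → 19.4025 [stop]  node(1,1) S=86.5696 payoff=5.5104 vs cont=7.4532 → 7.4532 [wait]  ⇒ S*(1)=72.6775
t_0: node(0,0) S=79.3200 payoff=12.7600 vs cont=12.9960 → 12.9960 [wait]  ⇒ S*(0)=-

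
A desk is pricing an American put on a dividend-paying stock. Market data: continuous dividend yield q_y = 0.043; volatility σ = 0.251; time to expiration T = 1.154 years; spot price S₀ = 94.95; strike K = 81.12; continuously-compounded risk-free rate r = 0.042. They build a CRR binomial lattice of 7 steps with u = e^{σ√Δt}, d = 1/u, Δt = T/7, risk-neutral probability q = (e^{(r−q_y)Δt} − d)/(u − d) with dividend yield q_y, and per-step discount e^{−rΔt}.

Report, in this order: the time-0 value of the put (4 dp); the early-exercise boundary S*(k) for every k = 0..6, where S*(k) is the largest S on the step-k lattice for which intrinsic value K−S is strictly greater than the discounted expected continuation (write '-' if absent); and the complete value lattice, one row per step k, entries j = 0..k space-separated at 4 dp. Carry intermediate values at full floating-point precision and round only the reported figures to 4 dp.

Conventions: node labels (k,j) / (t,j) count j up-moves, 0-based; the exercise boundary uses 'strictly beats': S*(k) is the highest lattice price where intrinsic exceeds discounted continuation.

Δt=0.16486, u=1.10729, d=0.90311, q=0.47374, disc=e^(-rΔt)=0.99310
k=7 terminal: V=max(K-S,0) → 34.5963 24.0780 11.1817 0.0000 0.0000 0.0000 0.0000 0.0000
k=6: j=0 S=51.5151 intr=29.6049 cont=29.4090 V=29.6049[EX]; j=1 S=63.1618 intr=17.9582 cont=17.8446 V=17.9582[EX]; j=2 S=77.4417 intr=3.6783 cont=5.8439 V=5.8439[hold]; j=3 S=94.9500 intr=0.0000 cont=0.0000 V=0.0000[hold]; j=4 S=116.4166 intr=0.0000 cont=0.0000 V=0.0000[hold]; j=5 S=142.7365 intr=0.0000 cont=0.0000 V=0.0000[hold]; j=6 S=175.0069 intr=0.0000 cont=0.0000 V=0.0000[hold]  S*(6)=63.1618
k=5: j=0 S=57.0420 intr=24.0780 cont=23.9212 V=24.0780[EX]; j=1 S=69.9383 intr=11.1817 cont=12.1349 V=12.1349[hold]; j=2 S=85.7502 intr=0.0000 cont=3.0542 V=3.0542[hold]; j=3 S=105.1369 intr=0.0000 cont=0.0000 V=0.0000[hold]; j=4 S=128.9066 intr=0.0000 cont=0.0000 V=0.0000[hold]; j=5 S=158.0503 intr=0.0000 cont=0.0000 V=0.0000[hold]  S*(5)=57.0420
k=4: j=0 S=63.1618 intr=17.9582 cont=18.2930 V=18.2930[hold]; j=1 S=77.4417 intr=3.6783 cont=7.7790 V=7.7790[hold]; j=2 S=94.9500 intr=0.0000 cont=1.5962 V=1.5962[hold]; j=3 S=116.4166 intr=0.0000 cont=0.0000 V=0.0000[hold]; j=4 S=142.7365 intr=0.0000 cont=0.0000 V=0.0000[hold]  S*(4)=-
k=3: j=0 S=69.9383 intr=11.1817 cont=13.2203 V=13.2203[hold]; j=1 S=85.7502 intr=0.0000 cont=4.8165 V=4.8165[hold]; j=2 S=105.1369 intr=0.0000 cont=0.8342 V=0.8342[hold]; j=3 S=128.9066 intr=0.0000 cont=0.0000 V=0.0000[hold]  S*(3)=-
k=2: j=0 S=77.4417 intr=3.6783 cont=9.1754 V=9.1754[hold]; j=1 S=94.9500 intr=0.0000 cont=2.9098 V=2.9098[hold]; j=2 S=116.4166 intr=0.0000 cont=0.4360 V=0.4360[hold]  S*(2)=-
k=1: j=0 S=85.7502 intr=0.0000 cont=6.1643 V=6.1643[hold]; j=1 S=105.1369 intr=0.0000 cont=1.7259 V=1.7259[hold]  S*(1)=-
k=0: j=0 S=94.9500 intr=0.0000 cont=4.0336 V=4.0336[hold]  S*(0)=-

price = 4.0336
boundary = - - - - - 57.0420 63.1618
tree:
4.0336
6.1643 1.7259
9.1754 2.9098 0.4360
13.2203 4.8165 0.8342 0.0000
18.2930 7.7790 1.5962 0.0000 0.0000
24.0780 12.1349 3.0542 0.0000 0.0000 0.0000
29.6049 17.9582 5.8439 0.0000 0.0000 0.0000 0.0000
34.5963 24.0780 11.1817 0.0000 0.0000 0.0000 0.0000 0.0000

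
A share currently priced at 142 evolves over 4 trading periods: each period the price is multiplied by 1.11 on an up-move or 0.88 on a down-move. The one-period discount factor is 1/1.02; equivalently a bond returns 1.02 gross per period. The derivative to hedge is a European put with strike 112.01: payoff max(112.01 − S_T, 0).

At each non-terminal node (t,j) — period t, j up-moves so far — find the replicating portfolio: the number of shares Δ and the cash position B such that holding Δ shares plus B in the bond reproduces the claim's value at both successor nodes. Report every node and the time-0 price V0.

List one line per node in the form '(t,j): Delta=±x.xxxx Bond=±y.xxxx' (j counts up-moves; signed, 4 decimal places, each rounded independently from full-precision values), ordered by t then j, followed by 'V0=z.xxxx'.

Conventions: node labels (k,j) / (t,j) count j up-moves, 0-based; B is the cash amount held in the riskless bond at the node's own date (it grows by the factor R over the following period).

(0,0): Delta=-0.0756 Bond=11.9302
(1,0): Delta=-0.1872 Bond=26.1193
(1,1): Delta=-0.0187 Bond=3.2007
(2,0): Delta=-0.4460 Bond=55.1061
(2,1): Delta=-0.0553 Bond=8.3431
(2,2): Delta=0.0000 Bond=0.0000
(3,0): Delta=-1.0000 Bond=109.8137
(3,1): Delta=-0.1637 Bond=21.7476
(3,2): Delta=0.0000 Bond=0.0000
(3,3): Delta=0.0000 Bond=0.0000
V0=1.2011

No-arbitrage ⇒ martingale measure with p* = (R−d)/(u−d) = 0.6087.
At maturity the claim pays: V(4,0)=26.8533, V(4,1)=4.5964, V(4,2)=0.0000, V(4,3)=0.0000, V(4,4)=0.0000
Node (3,0) S=96.7690: V=(p*·4.5964+(1−p*)·26.8533)/1.02=13.0447; Δ=(4.5964−26.8533)/(107.4136−85.1567)=-1.0000; B=V−Δ·S=109.8137
Node (3,1) S=122.0609: V=(p*·0.0000+(1−p*)·4.5964)/1.02=1.7633; Δ=(0.0000−4.5964)/(135.4876−107.4136)=-0.1637; B=V−Δ·S=21.7476
Node (3,2) S=153.9632: V=(p*·0.0000+(1−p*)·0.0000)/1.02=0.0000; Δ=(0.0000−0.0000)/(170.8992−135.4876)=0.0000; B=V−Δ·S=0.0000
Node (3,3) S=194.2036: V=(p*·0.0000+(1−p*)·0.0000)/1.02=0.0000; Δ=(0.0000−0.0000)/(215.5660−170.8992)=0.0000; B=V−Δ·S=0.0000
Node (2,0) S=109.9648: V=(p*·1.7633+(1−p*)·13.0447)/1.02=6.0566; Δ=(1.7633−13.0447)/(122.0609−96.7690)=-0.4460; B=V−Δ·S=55.1061
Node (2,1) S=138.7056: V=(p*·0.0000+(1−p*)·1.7633)/1.02=0.6765; Δ=(0.0000−1.7633)/(153.9632−122.0609)=-0.0553; B=V−Δ·S=8.3431
Node (2,2) S=174.9582: V=(p*·0.0000+(1−p*)·0.0000)/1.02=0.0000; Δ=(0.0000−0.0000)/(194.2036−153.9632)=0.0000; B=V−Δ·S=0.0000
Node (1,0) S=124.9600: V=(p*·0.6765+(1−p*)·6.0566)/1.02=2.7272; Δ=(0.6765−6.0566)/(138.7056−109.9648)=-0.1872; B=V−Δ·S=26.1193
Node (1,1) S=157.6200: V=(p*·0.0000+(1−p*)·0.6765)/1.02=0.2595; Δ=(0.0000−0.6765)/(174.9582−138.7056)=-0.0187; B=V−Δ·S=3.2007
Node (0,0) S=142.0000: V=(p*·0.2595+(1−p*)·2.7272)/1.02=1.2011; Δ=(0.2595−2.7272)/(157.6200−124.9600)=-0.0756; B=V−Δ·S=11.9302
Verification: the root portfolio costs Δ(0,0)·S0 + B(0,0) = 1.2011, matching V0.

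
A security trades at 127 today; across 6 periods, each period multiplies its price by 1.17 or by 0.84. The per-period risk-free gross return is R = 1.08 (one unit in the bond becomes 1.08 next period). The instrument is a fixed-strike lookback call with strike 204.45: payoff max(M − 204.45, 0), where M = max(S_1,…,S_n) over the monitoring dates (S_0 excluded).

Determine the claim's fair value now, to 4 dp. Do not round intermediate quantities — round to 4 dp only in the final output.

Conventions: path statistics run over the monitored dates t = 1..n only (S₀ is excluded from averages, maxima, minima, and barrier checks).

price = 19.6310

Risk-neutral up-probability p* = (R−d)/(u−d) = (1.08−0.84)/(1.17−0.84) = 0.7273; the claim prices as the p*-weighted sum of path payoffs discounted by R^6.
Enumerate all 2^6 = 64 price paths (U = up ×1.17, D = down ×0.84); each path with k up-moves has probability p*^k·(1−p*)^(6−k).
DDDDDD: M=106.6800, payoff=0.0000, prob=0.000412
UDDDDD: M=148.5900, payoff=0.0000, prob=0.001097
DUDDDD: M=124.8156, payoff=0.0000, prob=0.001097
UUDDDD: M=173.8503, payoff=0.0000, prob=0.002926
DDUDDD: M=106.6800, payoff=0.0000, prob=0.001097
UDUDDD: M=148.5900, payoff=0.0000, prob=0.002926
DUUDDD: M=146.0343, payoff=0.0000, prob=0.002926
UUUDDD: M=203.4049, payoff=0.0000, prob=0.007803
DDDUDD: M=106.6800, payoff=0.0000, prob=0.001097
UDDUDD: M=148.5900, payoff=0.0000, prob=0.002926
DUDUDD: M=124.8156, payoff=0.0000, prob=0.002926
UUDUDD: M=173.8503, payoff=0.0000, prob=0.007803
DDUUDD: M=122.6688, payoff=0.0000, prob=0.002926
UDUUDD: M=170.8601, payoff=0.0000, prob=0.007803
DUUUDD: M=170.8601, payoff=0.0000, prob=0.007803
UUUUDD: M=237.9837, payoff=33.5337, prob=0.020809
DDDDUD: M=106.6800, payoff=0.0000, prob=0.001097
UDDDUD: M=148.5900, payoff=0.0000, prob=0.002926
DUDDUD: M=124.8156, payoff=0.0000, prob=0.002926
UUDDUD: M=173.8503, payoff=0.0000, prob=0.007803
DDUDUD: M=106.6800, payoff=0.0000, prob=0.002926
UDUDUD: M=148.5900, payoff=0.0000, prob=0.007803
DUUDUD: M=146.0343, payoff=0.0000, prob=0.007803
UUUDUD: M=203.4049, payoff=0.0000, prob=0.020809
DDDUUD: M=106.6800, payoff=0.0000, prob=0.002926
UDDUUD: M=148.5900, payoff=0.0000, prob=0.007803
DUDUUD: M=143.5225, payoff=0.0000, prob=0.007803
UUDUUD: M=199.9063, payoff=0.0000, prob=0.020809
DDUUUD: M=143.5225, payoff=0.0000, prob=0.007803
UDUUUD: M=199.9063, payoff=0.0000, prob=0.020809
DUUUUD: M=199.9063, payoff=0.0000, prob=0.020809
UUUUUD: M=278.4409, payoff=73.9909, prob=0.055490
DDDDDU: M=106.6800, payoff=0.0000, prob=0.001097
UDDDDU: M=148.5900, payoff=0.0000, prob=0.002926
DUDDDU: M=124.8156, payoff=0.0000, prob=0.002926
UUDDDU: M=173.8503, payoff=0.0000, prob=0.007803
DDUDDU: M=106.6800, payoff=0.0000, prob=0.002926
UDUDDU: M=148.5900, payoff=0.0000, prob=0.007803
DUUDDU: M=146.0343, payoff=0.0000, prob=0.007803
UUUDDU: M=203.4049, payoff=0.0000, prob=0.020809
DDDUDU: M=106.6800, payoff=0.0000, prob=0.002926
UDDUDU: M=148.5900, payoff=0.0000, prob=0.007803
DUDUDU: M=124.8156, payoff=0.0000, prob=0.007803
UUDUDU: M=173.8503, payoff=0.0000, prob=0.020809
DDUUDU: M=122.6688, payoff=0.0000, prob=0.007803
UDUUDU: M=170.8601, payoff=0.0000, prob=0.020809
DUUUDU: M=170.8601, payoff=0.0000, prob=0.020809
UUUUDU: M=237.9837, payoff=33.5337, prob=0.055490
DDDDUU: M=106.6800, payoff=0.0000, prob=0.002926
UDDDUU: M=148.5900, payoff=0.0000, prob=0.007803
DUDDUU: M=124.8156, payoff=0.0000, prob=0.007803
UUDDUU: M=173.8503, payoff=0.0000, prob=0.020809
DDUDUU: M=120.5589, payoff=0.0000, prob=0.007803
UDUDUU: M=167.9213, payoff=0.0000, prob=0.020809
DUUDUU: M=167.9213, payoff=0.0000, prob=0.020809
UUUDUU: M=233.8904, payoff=29.4404, prob=0.055490
DDDUUU: M=120.5589, payoff=0.0000, prob=0.007803
UDDUUU: M=167.9213, payoff=0.0000, prob=0.020809
DUDUUU: M=167.9213, payoff=0.0000, prob=0.020809
UUDUUU: M=233.8904, payoff=29.4404, prob=0.055490
DDUUUU: M=167.9213, payoff=0.0000, prob=0.020809
UDUUUU: M=233.8904, payoff=29.4404, prob=0.055490
DUUUUU: M=233.8904, payoff=29.4404, prob=0.055490
UUUUUU: M=325.7759, payoff=121.3259, prob=0.147973
Price = Σ prob·payoff / R^6 = 31.151930 / 1.586874 = 19.6310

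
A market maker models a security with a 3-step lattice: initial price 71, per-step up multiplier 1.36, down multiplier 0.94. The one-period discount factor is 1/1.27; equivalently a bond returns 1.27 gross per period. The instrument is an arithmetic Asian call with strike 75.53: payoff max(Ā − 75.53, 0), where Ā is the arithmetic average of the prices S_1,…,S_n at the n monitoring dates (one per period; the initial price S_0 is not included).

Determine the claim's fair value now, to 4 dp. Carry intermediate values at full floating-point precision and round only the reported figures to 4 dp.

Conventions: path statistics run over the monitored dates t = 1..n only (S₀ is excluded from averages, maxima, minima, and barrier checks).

Risk-neutral up-probability p* = (R−d)/(u−d) = (1.27−0.94)/(1.36−0.94) = 0.7857; the claim prices as the p*-weighted sum of path payoffs discounted by R^3.
Enumerate all 2^3 = 8 price paths (U = up ×1.36, D = down ×0.94); each path with k up-moves has probability p*^k·(1−p*)^(3−k).
DDD: Ā=62.8157, payoff=0.0000, prob=0.009840
UDD: Ā=90.8823, payoff=15.3523, prob=0.036079
DUD: Ā=80.9423, payoff=5.4123, prob=0.036079
UUD: Ā=117.1080, payoff=41.5780, prob=0.132289
DDU: Ā=71.5987, payoff=0.0000, prob=0.036079
UDU: Ā=103.5896, payoff=28.0596, prob=0.132289
DUU: Ā=93.6496, payoff=18.1196, prob=0.132289
UUU: Ā=135.4930, payoff=59.9630, prob=0.485058
Price = Σ prob·payoff / R^3 = 41.443973 / 2.048383 = 20.2325

price = 20.2325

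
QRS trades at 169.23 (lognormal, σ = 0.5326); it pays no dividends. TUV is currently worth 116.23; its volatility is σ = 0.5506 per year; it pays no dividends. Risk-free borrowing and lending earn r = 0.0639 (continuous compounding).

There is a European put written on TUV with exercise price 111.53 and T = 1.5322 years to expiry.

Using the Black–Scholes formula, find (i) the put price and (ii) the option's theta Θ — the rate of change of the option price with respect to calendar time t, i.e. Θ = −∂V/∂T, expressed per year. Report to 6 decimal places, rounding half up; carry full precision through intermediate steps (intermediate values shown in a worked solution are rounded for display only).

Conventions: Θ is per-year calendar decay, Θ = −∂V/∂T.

σ√T = 0.5506·√1.5322 = 0.681544
d₁ = (ln(S/K) + (r+σ²/2)T) / (σ√T) = (ln(116.23/111.53) + (0.0639+0.5506²/2)·1.5322) / 0.681544 = (0.041277 + 0.330159) / 0.681544 = 0.544992
d₂ = d₁ − σ√T = 0.544992 − 0.681544 = -0.136552
e^{−rT} = 0.906733
N(−d₁) = 0.292879,  N(−d₂) = 0.554308
Put price V = K·e^{−rT}·N(−d₂) − S·N(−d₁) = 56.055956 − 34.041383 = 22.014573
φ(d₁) = (1/√(2π))·e^{−d₁²/2} = 0.343885
Θ = −S·φ(d₁)·σ/(2√T) + r·K·e^{−rT}·N(−d₂) = −8.889565 + 3.581976 = -5.307589

price = 22.014573
Θ = -5.307589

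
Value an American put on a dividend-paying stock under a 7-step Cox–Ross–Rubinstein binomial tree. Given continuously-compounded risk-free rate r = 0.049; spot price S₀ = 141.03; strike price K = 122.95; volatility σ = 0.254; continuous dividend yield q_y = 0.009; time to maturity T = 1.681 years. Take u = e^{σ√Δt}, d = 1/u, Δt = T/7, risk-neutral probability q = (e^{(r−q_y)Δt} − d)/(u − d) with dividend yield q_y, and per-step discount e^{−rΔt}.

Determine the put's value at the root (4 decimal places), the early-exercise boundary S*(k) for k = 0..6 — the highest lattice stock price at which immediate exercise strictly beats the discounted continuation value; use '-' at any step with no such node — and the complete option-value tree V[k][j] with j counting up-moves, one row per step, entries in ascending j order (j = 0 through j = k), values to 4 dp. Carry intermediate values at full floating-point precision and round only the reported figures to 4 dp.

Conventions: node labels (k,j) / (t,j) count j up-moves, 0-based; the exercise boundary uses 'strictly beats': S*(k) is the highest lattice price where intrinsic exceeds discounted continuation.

price = 6.8341
boundary = - - - - 85.7202 97.0823 109.9505
tree:
6.8341
11.0396 2.9138
17.2875 5.2359 0.7291
26.0248 9.2149 1.4982 0.0000
37.2298 15.7619 3.0786 0.0000 0.0000
47.2622 25.8677 6.3261 0.0000 0.0000 0.0000
56.1204 37.2298 12.9995 0.0000 0.0000 0.0000 0.0000
63.9419 47.2622 25.8677 0.0000 0.0000 0.0000 0.0000 0.0000

params: Δt=0.24014 u=1.13255 d=0.88296 q=0.50759 e^(-rΔt)=0.98830
t_7 payoffs: 63.9419 47.2622 25.8677 0.0000 0.0000 0.0000 0.0000 0.0000
t_6: node(6,0) S=66.8296 payoff=56.1204 vs cont=54.8264 → 56.1204 [stop]  node(6,1) S=85.7202 payoff=37.2298 vs cont=35.9766 → 37.2298 [stop]  node(6,2) S=109.9505 payoff=12.9995 vs cont=12.5884 → 12.9995 [stop]  node(6,3) S=141.0300 payoff=0.0000 vs cont=0.0000 → 0.0000 [wait]  node(6,4) S=180.8947 payoff=0.0000 vs cont=0.0000 → 0.0000 [wait]  node(6,5) S=232.0278 payoff=0.0000 vs cont=0.0000 → 0.0000 [wait]  node(6,6) S=297.6146 payoff=0.0000 vs cont=0.0000 → 0.0000 [wait]  ⇒ S*(6)=109.9505
t_5: node(5,0) S=75.6878 payoff=47.2622 vs cont=45.9873 → 47.2622 [stop]  node(5,1) S=97.0823 payoff=25.8677 vs cont=24.6390 → 25.8677 [stop]  node(5,2) S=124.5244 payoff=0.0000 vs cont=6.3261 → 6.3261 [wait]  node(5,3) S=159.7234 payoff=0.0000 vs cont=0.0000 → 0.0000 [wait]  node(5,4) S=204.8721 payoff=0.0000 vs cont=0.0000 → 0.0000 [wait]  node(5,5) S=262.7829 payoff=0.0000 vs cont=0.0000 → 0.0000 [wait]  ⇒ S*(5)=97.0823
t_4: node(4,0) S=85.7202 payoff=37.2298 vs cont=35.9766 → 37.2298 [stop]  node(4,1) S=109.9505 payoff=12.9995 vs cont=15.7619 → 15.7619 [wait]  node(4,2) S=141.0300 payoff=0.0000 vs cont=3.0786 → 3.0786 [wait]  node(4,3) S=180.8947 payoff=0.0000 vs cont=0.0000 → 0.0000 [wait]  node(4,4) S=232.0278 payoff=0.0000 vs cont=0.0000 → 0.0000 [wait]  ⇒ S*(4)=85.7202
t_3: node(3,0) S=97.0823 payoff=25.8677 vs cont=26.0248 → 26.0248 [wait]  node(3,1) S=124.5244 payoff=0.0000 vs cont=9.2149 → 9.2149 [wait]  node(3,2) S=159.7234 payoff=0.0000 vs cont=1.4982 → 1.4982 [wait]  node(3,3) S=204.8721 payoff=0.0000 vs cont=0.0000 → 0.0000 [wait]  ⇒ S*(3)=-
t_2: node(2,0) S=109.9505 payoff=12.9995 vs cont=17.2875 → 17.2875 [wait]  node(2,1) S=141.0300 payoff=0.0000 vs cont=5.2359 → 5.2359 [wait]  node(2,2) S=180.8947 payoff=0.0000 vs cont=0.7291 → 0.7291 [wait]  ⇒ S*(2)=-
t_1: node(1,0) S=124.5244 payoff=0.0000 vs cont=11.0396 → 11.0396 [wait]  node(1,1) S=159.7234 payoff=0.0000 vs cont=2.9138 → 2.9138 [wait]  ⇒ S*(1)=-
t_0: node(0,0) S=141.0300 payoff=0.0000 vs cont=6.8341 → 6.8341 [wait]  ⇒ S*(0)=-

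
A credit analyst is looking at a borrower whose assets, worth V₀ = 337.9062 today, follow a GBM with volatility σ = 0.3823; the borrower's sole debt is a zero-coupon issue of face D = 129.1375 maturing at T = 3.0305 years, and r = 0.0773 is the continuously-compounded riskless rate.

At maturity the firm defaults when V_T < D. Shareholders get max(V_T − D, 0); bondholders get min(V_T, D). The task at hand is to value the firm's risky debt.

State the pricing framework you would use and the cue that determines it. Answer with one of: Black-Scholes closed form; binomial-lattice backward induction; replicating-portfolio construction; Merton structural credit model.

framework: Merton structural credit model

Key observation: a levered firm with one bullet debt due at 3.0305 years is the canonical structural-credit setup: equity is a call on the firm's assets struck at the face value.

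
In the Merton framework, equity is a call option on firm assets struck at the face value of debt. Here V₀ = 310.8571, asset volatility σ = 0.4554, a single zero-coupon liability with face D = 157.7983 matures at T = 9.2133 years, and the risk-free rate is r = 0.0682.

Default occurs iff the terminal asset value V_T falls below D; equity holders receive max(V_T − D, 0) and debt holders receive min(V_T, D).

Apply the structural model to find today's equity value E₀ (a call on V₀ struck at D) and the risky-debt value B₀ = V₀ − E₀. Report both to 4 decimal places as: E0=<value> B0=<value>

E0=244.5080 B0=66.3491

Equity is a call on the firm's assets struck at D = 157.7983:
d₁ = [ln(V₀/D) + (r + σ²/2)T] / (σ√T)
   = [ln(310.8571/157.7983) + (0.0682 + 0.5·0.4554²)·9.2133] / (0.4554·√9.2133)
   = [0.678016 + 1.583716] / 1.382295 = 1.636216
d₂ = d₁ − σ√T = 1.636216 − 1.382295 = 0.253921
N(d₁) = 0.949103,  N(d₂) = 0.600222,  e^(−rT) = 0.533473
E₀ = V₀·N(d₁) − D·e^(−rT)·N(d₂)
   = 310.8571·0.949103 − 157.7983·0.533473·0.600222 = 244.508004
B₀ = V₀ − E₀ = 310.8571 − 244.508004 = 66.349096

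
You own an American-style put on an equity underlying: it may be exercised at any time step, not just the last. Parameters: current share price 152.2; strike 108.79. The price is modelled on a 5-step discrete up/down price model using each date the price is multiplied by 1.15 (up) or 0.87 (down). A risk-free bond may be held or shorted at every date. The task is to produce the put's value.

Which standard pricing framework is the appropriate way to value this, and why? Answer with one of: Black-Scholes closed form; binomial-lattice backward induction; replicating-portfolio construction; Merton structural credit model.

framework: binomial-lattice backward induction

Key observation: the exercise right at every one of the 5 steps is what matters: each node needs max(108.79 − S, continuation), which only the stepwise tree valuation starting from spot 152.2 delivers.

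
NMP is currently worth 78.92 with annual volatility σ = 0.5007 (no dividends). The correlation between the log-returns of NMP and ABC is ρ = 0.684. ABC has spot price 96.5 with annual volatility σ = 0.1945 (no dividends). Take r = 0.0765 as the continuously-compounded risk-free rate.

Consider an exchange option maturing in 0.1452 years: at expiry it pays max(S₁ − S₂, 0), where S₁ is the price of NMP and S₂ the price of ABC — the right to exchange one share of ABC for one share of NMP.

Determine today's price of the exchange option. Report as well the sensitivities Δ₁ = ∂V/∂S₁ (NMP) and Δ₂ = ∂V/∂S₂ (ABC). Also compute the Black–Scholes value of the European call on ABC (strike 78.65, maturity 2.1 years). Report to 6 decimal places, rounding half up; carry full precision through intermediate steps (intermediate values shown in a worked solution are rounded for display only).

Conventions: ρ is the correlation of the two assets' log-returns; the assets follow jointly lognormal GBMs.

exchange price = 0.547508
Δ1 = 0.103091
Δ2 = -0.078636
price(ABC call K=78.65) = 30.556586

σ_eff = √(σ₁² + σ₂² − 2ρσ₁σ₂) = √(0.5007² + 0.1945² − 2·0.684·0.5007·0.1945) = 0.394089
d₁ = (ln(S₁/S₂) + (q₂ − q₁ + σ_eff²/2)T) / (σ_eff√T) = (ln(78.92/96.5) + (0.0 − 0.0 + 0.077653)·0.1452) / 0.150168 = -1.264136
d₂ = d₁ − σ_eff√T = -1.264136 − 0.150168 = -1.414304
N(d₁) = 0.103091,  N(d₂) = 0.078636
V = S₁·e^{−q₁T}·N(d₁) − S₂·e^{−q₂T}·N(d₂) = 8.135912 − 7.588403 = 0.547508
Δ₁ = e^{−q₁T}·N(d₁) = 0.103091;  Δ₂ = −e^{−q₂T}·N(d₂) = -0.078636
[vanilla: ABC call K=78.65]
σ√T = 0.1945·√2.1 = 0.281857
d₁ = (ln(S/K) + (r+σ²/2)T) / (σ√T) = (ln(96.5/78.65) + (0.0765+0.1945²/2)·2.1) / 0.281857 = (0.204535 + 0.200372) / 0.281857 = 1.436568
d₂ = d₁ − σ√T = 1.436568 − 0.281857 = 1.154711
e^{−rT} = 0.851590
N(d₁) = 0.924580,  N(d₂) = 0.875896
price = S·N(d₁) − K·e^{−rT}·N(d₂) = 89.221932 − 58.665346 = 30.556586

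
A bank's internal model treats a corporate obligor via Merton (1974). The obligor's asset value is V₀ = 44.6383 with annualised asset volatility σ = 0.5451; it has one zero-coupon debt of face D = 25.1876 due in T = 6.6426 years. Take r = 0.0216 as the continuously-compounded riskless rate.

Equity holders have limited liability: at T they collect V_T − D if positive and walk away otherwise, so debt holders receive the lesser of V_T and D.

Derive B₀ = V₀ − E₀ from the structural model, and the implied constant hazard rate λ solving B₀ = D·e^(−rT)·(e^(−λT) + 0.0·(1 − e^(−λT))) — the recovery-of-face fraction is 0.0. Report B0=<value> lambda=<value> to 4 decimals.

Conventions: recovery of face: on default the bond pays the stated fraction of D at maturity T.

B0=14.2748 lambda=0.0639

Equity is a call on the firm's assets struck at D = 25.1876:
d₁ = [ln(V₀/D) + (r + σ²/2)T] / (σ√T)
   = [ln(44.6383/25.1876) + (0.0216 + 0.5·0.5451²)·6.6426] / (0.5451·√6.6426)
   = [0.572240 + 1.130351] / 1.404899 = 1.211896
d₂ = d₁ − σ√T = 1.211896 − 1.404899 = -0.193004
N(d₁) = 0.887224,  N(d₂) = 0.423478,  e^(−rT) = 0.866338
E₀ = V₀·N(d₁) − D·e^(−rT)·N(d₂)
   = 44.6383·0.887224 − 25.1876·0.866338·0.423478 = 30.363461
B₀ = V₀ − E₀ = 44.6383 − 30.363461 = 14.274839
e^(−λT) = (B₀·e^(rT)/D − 0)/(1 − 0) = (14.2748·1.154284/25.1876 − 0)/1 = 0.65417793
λ = −ln(0.65417793)/6.6426 = 0.063887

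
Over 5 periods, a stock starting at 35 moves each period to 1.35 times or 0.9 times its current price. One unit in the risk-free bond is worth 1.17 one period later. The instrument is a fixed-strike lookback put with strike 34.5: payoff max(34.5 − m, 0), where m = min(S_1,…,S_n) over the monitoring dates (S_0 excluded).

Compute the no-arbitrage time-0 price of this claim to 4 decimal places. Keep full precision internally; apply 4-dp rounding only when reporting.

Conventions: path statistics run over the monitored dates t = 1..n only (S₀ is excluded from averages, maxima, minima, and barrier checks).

price = 0.9291

No-arbitrage gives p* = (R−d)/(u−d) = 0.6000: enumerate every path, weight its payoff by its p*-probability, and discount by R^5.
Enumerate all 2^5 = 32 price paths (U = up ×1.35, D = down ×0.9); each path with k up-moves has probability p*^k·(1−p*)^(5−k).
DDDDD: m=20.6671, payoff=13.8329, prob=0.010240
UDDDD: m=31.0007, payoff=3.4993, prob=0.015360
DUDDD: m=31.0007, payoff=3.4993, prob=0.015360
UUDDD: m=46.5011, payoff=0.0000, prob=0.023040
DDUDD: m=28.3500, payoff=6.1500, prob=0.015360
UDUDD: m=42.5250, payoff=0.0000, prob=0.023040
DUUDD: m=31.5000, payoff=3.0000, prob=0.023040
UUUDD: m=47.2500, payoff=0.0000, prob=0.034560
DDDUD: m=25.5150, payoff=8.9850, prob=0.015360
UDDUD: m=38.2725, payoff=0.0000, prob=0.023040
DUDUD: m=31.5000, payoff=3.0000, prob=0.023040
UUDUD: m=47.2500, payoff=0.0000, prob=0.034560
DDUUD: m=28.3500, payoff=6.1500, prob=0.023040
UDUUD: m=42.5250, payoff=0.0000, prob=0.034560
DUUUD: m=31.5000, payoff=3.0000, prob=0.034560
UUUUD: m=47.2500, payoff=0.0000, prob=0.051840
DDDDU: m=22.9635, payoff=11.5365, prob=0.015360
UDDDU: m=34.4453, payoff=0.0548, prob=0.023040
DUDDU: m=31.5000, payoff=3.0000, prob=0.023040
UUDDU: m=47.2500, payoff=0.0000, prob=0.034560
DDUDU: m=28.3500, payoff=6.1500, prob=0.023040
UDUDU: m=42.5250, payoff=0.0000, prob=0.034560
DUUDU: m=31.5000, payoff=3.0000, prob=0.034560
UUUDU: m=47.2500, payoff=0.0000, prob=0.051840
DDDUU: m=25.5150, payoff=8.9850, prob=0.023040
UDDUU: m=38.2725, payoff=0.0000, prob=0.034560
DUDUU: m=31.5000, payoff=3.0000, prob=0.034560
UUDUU: m=47.2500, payoff=0.0000, prob=0.051840
DDUUU: m=28.3500, payoff=6.1500, prob=0.034560
UDUUU: m=42.5250, payoff=0.0000, prob=0.051840
DUUUU: m=31.5000, payoff=3.0000, prob=0.051840
UUUUU: m=47.2500, payoff=0.0000, prob=0.077760
Price = Σ prob·payoff / R^5 = 2.036952 / 2.192448 = 0.9291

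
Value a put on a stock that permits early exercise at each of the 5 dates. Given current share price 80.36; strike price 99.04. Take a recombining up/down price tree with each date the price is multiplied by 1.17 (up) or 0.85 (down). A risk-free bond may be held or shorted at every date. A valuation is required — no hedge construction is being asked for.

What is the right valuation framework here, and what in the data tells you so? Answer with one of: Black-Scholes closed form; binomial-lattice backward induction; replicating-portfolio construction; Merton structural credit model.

Key observation: the exercise right at every one of the 5 steps is what matters: each node needs max(99.04 − S, continuation), which only the stepwise tree valuation starting from spot 80.36 delivers.

framework: binomial-lattice backward induction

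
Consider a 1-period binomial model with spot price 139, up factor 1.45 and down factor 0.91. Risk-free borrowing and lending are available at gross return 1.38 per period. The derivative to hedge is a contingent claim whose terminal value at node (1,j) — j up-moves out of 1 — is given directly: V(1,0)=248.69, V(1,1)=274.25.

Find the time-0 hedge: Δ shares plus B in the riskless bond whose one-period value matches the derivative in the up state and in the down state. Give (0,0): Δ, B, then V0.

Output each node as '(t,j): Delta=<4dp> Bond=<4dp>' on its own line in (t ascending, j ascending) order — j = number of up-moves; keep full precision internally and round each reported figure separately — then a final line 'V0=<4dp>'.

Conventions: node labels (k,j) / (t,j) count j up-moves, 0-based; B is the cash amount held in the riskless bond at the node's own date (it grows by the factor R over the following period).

Under the risk-neutral measure, an up-move has probability p* = (R−d)/(u−d) = 0.8704 and values discount at R = 1.38.
At maturity the claim pays: V(1,0)=248.6900, V(1,1)=274.2500
Node (0,0) S=139.0000: V=(p*·274.2500+(1−p*)·248.6900)/1.38=196.3309; Δ=(274.2500−248.6900)/(201.5500−126.4900)=0.3405; B=V−Δ·S=148.9976
Sanity check at the root: Δ(0,0)·S0 + B(0,0) reproduces V0 = 196.3309.

(0,0): Delta=0.3405 Bond=148.9976
V0=196.3309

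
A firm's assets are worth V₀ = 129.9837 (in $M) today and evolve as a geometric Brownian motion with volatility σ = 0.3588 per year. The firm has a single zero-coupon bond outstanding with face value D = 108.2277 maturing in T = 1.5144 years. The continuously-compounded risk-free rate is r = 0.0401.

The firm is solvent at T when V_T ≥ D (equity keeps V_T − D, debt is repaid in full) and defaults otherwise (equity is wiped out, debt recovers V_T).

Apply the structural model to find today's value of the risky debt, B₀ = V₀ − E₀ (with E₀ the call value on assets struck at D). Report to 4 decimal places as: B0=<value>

B0=92.7162

Apply the equity-as-call identities (strike 108.2277, horizon 1.5144 years):
d₁ = [ln(V₀/D) + (r + σ²/2)T] / (σ√T)
   = [ln(129.9837/108.2277) + (0.0401 + 0.5·0.3588²)·1.5144] / (0.3588·√1.5144)
   = [0.183172 + 0.158207] / 0.441543 = 0.773151
d₂ = d₁ − σ√T = 0.773151 − 0.441543 = 0.331608
N(d₁) = 0.780283,  N(d₂) = 0.629907,  e^(−rT) = 0.941080
E₀ = V₀·N(d₁) − D·e^(−rT)·N(d₂)
   = 129.9837·0.780283 − 108.2277·0.941080·0.629907 = 37.267498
B₀ = V₀ − E₀ = 129.9837 − 37.267498 = 92.716202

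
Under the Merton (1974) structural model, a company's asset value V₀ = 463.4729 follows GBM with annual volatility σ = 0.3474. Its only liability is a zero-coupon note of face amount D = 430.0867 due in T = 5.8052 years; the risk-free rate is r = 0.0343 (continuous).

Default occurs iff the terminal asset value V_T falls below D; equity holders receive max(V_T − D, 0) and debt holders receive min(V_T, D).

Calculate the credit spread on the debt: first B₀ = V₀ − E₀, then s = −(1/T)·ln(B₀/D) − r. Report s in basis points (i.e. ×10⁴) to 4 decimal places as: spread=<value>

Work the structural quantities from V₀ = 463.4729 against face 430.0867:
d₁ = [ln(V₀/D) + (r + σ²/2)T] / (σ√T)
   = [ln(463.4729/430.0867) + (0.0343 + 0.5·0.3474²)·5.8052] / (0.3474·√5.8052)
   = [0.074761 + 0.549424] / 0.837025 = 0.745718
d₂ = d₁ − σ√T = 0.745718 − 0.837025 = -0.091307
N(d₁) = 0.772081,  N(d₂) = 0.463624,  e^(−rT) = 0.819453
E₀ = V₀·N(d₁) − D·e^(−rT)·N(d₂)
   = 463.4729·0.772081 − 430.0867·0.819453·0.463624 = 194.440857
B₀ = V₀ − E₀ = 463.4729 − 194.440857 = 269.032043
spread = −(1/T)·ln(B₀/D) − r = −(1/5.8052)·ln(269.032043/430.0867) − 0.0343 = 0.04651657
in basis points: 0.04651657 × 10⁴ = 465.1657 bp

spread=465.1657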